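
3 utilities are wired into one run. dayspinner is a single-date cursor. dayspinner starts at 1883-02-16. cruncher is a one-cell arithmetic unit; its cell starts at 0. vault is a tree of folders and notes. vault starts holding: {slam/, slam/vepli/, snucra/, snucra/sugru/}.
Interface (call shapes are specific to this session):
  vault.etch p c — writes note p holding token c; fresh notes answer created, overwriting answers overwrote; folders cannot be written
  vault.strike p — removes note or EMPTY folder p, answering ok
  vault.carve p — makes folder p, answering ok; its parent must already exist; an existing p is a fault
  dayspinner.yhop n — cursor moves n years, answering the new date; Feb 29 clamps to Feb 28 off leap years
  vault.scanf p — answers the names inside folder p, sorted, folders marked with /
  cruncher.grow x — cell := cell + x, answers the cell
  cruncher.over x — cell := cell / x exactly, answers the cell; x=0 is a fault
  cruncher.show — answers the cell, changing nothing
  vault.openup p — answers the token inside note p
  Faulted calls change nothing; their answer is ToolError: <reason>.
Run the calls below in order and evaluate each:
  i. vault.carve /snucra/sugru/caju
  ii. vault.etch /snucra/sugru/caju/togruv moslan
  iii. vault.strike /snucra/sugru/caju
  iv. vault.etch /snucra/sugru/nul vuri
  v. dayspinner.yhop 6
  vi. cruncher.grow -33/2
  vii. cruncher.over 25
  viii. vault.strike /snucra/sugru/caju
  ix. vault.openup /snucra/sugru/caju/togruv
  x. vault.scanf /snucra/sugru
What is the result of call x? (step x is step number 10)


Answer: [caju/, nul]

Derivation:
Step: vault.carve[p='/snucra/sugru/caju']
Result: ok
Step: vault.etch[p='/snucra/sugru/caju/togruv'; c='moslan']
Result: created
Step: vault.strike[p='/snucra/sugru/caju']
Result: ToolError: not empty
Step: vault.etch[p='/snucra/sugru/nul'; c='vuri']
Result: created
Step: dayspinner.yhop[n='6']
Result: 1889-02-16
Step: cruncher.grow[x='-33/2']
Result: -33/2
Step: cruncher.over[x='25']
Result: -33/50
Step: vault.strike[p='/snucra/sugru/caju']
Result: ToolError: not empty
Step: vault.openup[p='/snucra/sugru/caju/togruv']
Result: moslan
Step: vault.scanf[p='/snucra/sugru']
Result: [caju/, nul]


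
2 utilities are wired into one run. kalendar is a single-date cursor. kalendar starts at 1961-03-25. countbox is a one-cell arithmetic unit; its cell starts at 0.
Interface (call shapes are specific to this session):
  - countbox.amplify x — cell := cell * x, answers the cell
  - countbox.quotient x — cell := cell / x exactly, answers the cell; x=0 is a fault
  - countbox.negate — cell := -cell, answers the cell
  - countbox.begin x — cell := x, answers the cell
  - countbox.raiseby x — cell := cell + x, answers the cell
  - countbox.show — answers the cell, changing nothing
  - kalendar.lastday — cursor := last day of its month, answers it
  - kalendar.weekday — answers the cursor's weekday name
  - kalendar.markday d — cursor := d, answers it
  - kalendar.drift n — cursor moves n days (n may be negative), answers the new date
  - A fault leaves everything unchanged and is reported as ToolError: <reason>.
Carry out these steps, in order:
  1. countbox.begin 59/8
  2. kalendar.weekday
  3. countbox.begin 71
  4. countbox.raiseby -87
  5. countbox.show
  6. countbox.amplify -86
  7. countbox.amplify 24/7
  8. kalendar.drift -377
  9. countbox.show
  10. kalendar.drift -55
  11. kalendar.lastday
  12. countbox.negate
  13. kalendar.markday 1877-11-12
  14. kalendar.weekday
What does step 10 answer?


·→ countbox.begin(x=59/8)
·← 59/8
·→ kalendar.weekday()
·← Saturday
·→ countbox.begin(x=71)
·← 71
·→ countbox.raiseby(x=-87)
·← -16
·→ countbox.show()
·← -16
·→ countbox.amplify(x=-86)
·← 1376
·→ countbox.amplify(x=24/7)
·← 33024/7
·→ kalendar.drift(n=-377)
·← 1960-03-13
·→ countbox.show()
·← 33024/7
·→ kalendar.drift(n=-55)
·← 1960-01-18
·→ kalendar.lastday()
·← 1960-01-31
·→ countbox.negate()
·← -33024/7
·→ kalendar.markday(d=1877-11-12)
·← 1877-11-12
·→ kalendar.weekday()
·← Monday

Answer: 1960-01-18


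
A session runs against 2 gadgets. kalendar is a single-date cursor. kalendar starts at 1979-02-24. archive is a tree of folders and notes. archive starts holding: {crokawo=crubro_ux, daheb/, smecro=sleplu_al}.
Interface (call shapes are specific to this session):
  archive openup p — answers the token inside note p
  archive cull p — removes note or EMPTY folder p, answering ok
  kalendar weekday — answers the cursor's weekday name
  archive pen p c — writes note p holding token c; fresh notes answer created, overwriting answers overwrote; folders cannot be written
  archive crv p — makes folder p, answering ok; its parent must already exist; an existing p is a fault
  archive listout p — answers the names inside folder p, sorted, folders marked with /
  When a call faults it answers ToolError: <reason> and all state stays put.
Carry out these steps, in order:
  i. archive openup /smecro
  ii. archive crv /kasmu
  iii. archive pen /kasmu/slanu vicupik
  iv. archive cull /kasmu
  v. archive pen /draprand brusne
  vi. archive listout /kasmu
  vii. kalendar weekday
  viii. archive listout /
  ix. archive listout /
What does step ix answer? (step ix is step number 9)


CALL archive openup[p→/smecro]
RET  sleplu_al
CALL archive crv[p→/kasmu]
RET  ok
CALL archive pen[p→/kasmu/slanu; c→vicupik]
RET  created
CALL archive cull[p→/kasmu]
RET  ToolError: not empty
CALL archive pen[p→/draprand; c→brusne]
RET  created
CALL archive listout[p→/kasmu]
RET  [slanu]
CALL kalendar weekday[]
RET  Saturday
CALL archive listout[p→/]
RET  [crokawo, daheb/, draprand, kasmu/, smecro]
CALL archive listout[p→/]
RET  [crokawo, daheb/, draprand, kasmu/, smecro]

Answer: [crokawo, daheb/, draprand, kasmu/, smecro]


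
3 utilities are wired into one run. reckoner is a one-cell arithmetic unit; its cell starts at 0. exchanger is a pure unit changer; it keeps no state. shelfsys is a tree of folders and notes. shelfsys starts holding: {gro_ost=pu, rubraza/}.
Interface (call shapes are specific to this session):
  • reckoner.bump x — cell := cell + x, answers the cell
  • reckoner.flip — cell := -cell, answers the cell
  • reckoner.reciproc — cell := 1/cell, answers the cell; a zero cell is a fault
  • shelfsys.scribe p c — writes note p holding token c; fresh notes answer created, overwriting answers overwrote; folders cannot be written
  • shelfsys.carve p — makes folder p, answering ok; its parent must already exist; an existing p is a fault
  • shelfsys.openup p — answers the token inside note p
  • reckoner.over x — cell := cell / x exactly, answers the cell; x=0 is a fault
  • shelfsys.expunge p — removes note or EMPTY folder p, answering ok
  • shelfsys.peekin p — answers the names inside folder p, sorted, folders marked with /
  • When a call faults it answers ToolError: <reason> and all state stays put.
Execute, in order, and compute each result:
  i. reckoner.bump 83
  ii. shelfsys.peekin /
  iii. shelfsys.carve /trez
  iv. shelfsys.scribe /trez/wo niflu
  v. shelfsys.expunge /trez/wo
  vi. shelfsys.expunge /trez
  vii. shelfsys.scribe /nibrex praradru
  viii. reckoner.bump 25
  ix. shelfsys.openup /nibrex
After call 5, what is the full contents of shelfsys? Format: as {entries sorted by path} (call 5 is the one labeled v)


Answer: {gro_ost=pu, rubraza/, trez/}

Derivation:
Invoking bump using 83, — result: 83.
Using peekin using /, → [gro_ost, rubraza/].
Calling carve using /trez, — result: ok.
I try scribe using /trez/wo, niflu: created.
Calling expunge using /trez/wo, and observe ok.
Then expunge using /trez, which returns ok.
I use scribe using /nibrex, praradru, and observe created.
I run bump using 25, which returns 108.
Invoking openup using /nibrex, yielding praradru.


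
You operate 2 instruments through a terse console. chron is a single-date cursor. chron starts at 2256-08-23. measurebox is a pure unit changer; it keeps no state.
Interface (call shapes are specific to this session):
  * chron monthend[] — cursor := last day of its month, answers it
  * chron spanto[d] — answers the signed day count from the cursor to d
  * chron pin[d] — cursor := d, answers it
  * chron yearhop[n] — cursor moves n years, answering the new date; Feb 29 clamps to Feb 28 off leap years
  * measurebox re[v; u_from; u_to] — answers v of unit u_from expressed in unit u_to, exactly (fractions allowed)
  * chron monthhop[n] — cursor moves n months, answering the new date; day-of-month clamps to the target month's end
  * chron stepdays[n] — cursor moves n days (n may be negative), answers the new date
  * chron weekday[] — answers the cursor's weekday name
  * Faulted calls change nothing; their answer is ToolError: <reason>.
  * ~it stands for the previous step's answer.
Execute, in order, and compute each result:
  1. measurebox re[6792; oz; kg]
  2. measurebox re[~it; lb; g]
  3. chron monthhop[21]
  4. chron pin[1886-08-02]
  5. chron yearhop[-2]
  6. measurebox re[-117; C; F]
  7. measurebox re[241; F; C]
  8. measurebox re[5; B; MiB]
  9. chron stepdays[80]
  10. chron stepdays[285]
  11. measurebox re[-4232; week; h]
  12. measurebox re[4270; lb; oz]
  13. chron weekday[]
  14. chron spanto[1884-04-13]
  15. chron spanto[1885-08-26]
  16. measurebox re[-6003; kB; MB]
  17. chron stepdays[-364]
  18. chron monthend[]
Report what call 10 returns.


Answer: 1885-08-02

Derivation:
-> measurebox re(v=6792, u_from=oz, u_to=kg)
<- 38509992213/200000000
-> measurebox re(v=~it, u_from=lb, u_to=g)
<- 1746783863657621481/20000000000000
-> chron monthhop(n=21)
<- 2258-05-23
-> chron pin(d=1886-08-02)
<- 1886-08-02
-> chron yearhop(n=-2)
<- 1884-08-02
-> measurebox re(v=-117, u_from=C, u_to=F)
<- -893/5
-> measurebox re(v=241, u_from=F, u_to=C)
<- 1045/9
-> measurebox re(v=5, u_from=B, u_to=MiB)
<- 5/1048576
-> chron stepdays(n=80)
<- 1884-10-21
-> chron stepdays(n=285)
<- 1885-08-02
-> measurebox re(v=-4232, u_from=week, u_to=h)
<- -710976
-> measurebox re(v=4270, u_from=lb, u_to=oz)
<- 68320
-> chron weekday()
<- Sunday
-> chron spanto(d=1884-04-13)
<- -476
-> chron spanto(d=1885-08-26)
<- 24
-> measurebox re(v=-6003, u_from=kB, u_to=MB)
<- -6003/1000
-> chron stepdays(n=-364)
<- 1884-08-03
-> chron monthend()
<- 1884-08-31


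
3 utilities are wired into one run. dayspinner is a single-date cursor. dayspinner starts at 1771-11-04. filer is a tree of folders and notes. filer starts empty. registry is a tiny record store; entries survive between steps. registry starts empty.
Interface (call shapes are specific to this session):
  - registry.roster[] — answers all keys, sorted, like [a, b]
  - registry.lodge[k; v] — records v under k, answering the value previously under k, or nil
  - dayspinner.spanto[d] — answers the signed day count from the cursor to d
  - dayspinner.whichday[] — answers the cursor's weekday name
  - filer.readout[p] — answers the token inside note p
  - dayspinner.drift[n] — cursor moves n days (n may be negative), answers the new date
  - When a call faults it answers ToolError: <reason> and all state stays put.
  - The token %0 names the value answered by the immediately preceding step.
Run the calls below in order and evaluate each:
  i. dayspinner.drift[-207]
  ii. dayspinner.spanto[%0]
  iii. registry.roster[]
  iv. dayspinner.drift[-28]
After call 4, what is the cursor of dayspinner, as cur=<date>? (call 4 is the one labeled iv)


→ dayspinner.drift(n: -207)
← 1771-04-11
→ dayspinner.spanto(d: %0)
← 0
→ registry.roster()
← []
→ dayspinner.drift(n: -28)
← 1771-03-14

Answer: cur=1771-03-14


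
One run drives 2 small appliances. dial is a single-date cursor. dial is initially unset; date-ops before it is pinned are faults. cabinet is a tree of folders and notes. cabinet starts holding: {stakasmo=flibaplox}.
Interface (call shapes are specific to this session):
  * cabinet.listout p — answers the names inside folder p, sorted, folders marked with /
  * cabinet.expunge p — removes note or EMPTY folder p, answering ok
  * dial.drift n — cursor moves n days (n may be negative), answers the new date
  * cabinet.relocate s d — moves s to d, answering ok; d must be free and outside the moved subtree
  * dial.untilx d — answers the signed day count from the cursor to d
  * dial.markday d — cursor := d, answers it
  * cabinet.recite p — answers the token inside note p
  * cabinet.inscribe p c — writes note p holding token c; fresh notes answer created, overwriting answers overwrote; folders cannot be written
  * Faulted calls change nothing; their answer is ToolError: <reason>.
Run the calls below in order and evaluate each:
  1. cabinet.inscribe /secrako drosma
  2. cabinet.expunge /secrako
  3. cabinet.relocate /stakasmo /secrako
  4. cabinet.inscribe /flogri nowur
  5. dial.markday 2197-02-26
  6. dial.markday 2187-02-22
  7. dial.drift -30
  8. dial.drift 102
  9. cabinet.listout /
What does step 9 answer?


Answer: [flogri, secrako]

Derivation:
I invoke cabinet.inscribe using p→/secrako, c→drosma, and get created.
Now I run cabinet.expunge using p→/secrako, — result: ok.
I call cabinet.relocate using s→/stakasmo, d→/secrako, giving ok.
I invoke cabinet.inscribe using p→/flogri, c→nowur, — result: created.
I invoke dial.markday using d→2197-02-26, → 2197-02-26.
Then dial.markday using d→2187-02-22, and see 2187-02-22.
I run dial.drift using n→-30, and observe 2187-01-23.
Using dial.drift using n→102, and get 2187-05-05.
Now I run cabinet.listout using p→/, — result: [flogri, secrako].


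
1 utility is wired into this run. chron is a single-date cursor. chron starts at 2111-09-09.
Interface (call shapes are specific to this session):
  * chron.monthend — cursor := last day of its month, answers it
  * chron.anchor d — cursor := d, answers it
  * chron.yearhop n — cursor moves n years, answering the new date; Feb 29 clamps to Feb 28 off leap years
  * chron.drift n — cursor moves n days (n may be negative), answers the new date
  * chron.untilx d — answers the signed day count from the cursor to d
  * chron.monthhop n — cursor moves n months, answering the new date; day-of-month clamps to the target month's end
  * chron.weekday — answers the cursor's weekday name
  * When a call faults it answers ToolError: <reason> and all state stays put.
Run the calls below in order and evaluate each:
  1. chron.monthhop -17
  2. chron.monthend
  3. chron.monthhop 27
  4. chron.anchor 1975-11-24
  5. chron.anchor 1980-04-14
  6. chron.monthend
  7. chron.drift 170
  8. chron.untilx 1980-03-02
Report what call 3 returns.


$ monthhop n: -17
  2110-04-09
$ monthend
  2110-04-30
$ monthhop n: 27
  2112-07-30
$ anchor d: 1975-11-24
  1975-11-24
$ anchor d: 1980-04-14
  1980-04-14
$ monthend
  1980-04-30
$ drift n: 170
  1980-10-17
$ untilx d: 1980-03-02
  -229

Answer: 2112-07-30


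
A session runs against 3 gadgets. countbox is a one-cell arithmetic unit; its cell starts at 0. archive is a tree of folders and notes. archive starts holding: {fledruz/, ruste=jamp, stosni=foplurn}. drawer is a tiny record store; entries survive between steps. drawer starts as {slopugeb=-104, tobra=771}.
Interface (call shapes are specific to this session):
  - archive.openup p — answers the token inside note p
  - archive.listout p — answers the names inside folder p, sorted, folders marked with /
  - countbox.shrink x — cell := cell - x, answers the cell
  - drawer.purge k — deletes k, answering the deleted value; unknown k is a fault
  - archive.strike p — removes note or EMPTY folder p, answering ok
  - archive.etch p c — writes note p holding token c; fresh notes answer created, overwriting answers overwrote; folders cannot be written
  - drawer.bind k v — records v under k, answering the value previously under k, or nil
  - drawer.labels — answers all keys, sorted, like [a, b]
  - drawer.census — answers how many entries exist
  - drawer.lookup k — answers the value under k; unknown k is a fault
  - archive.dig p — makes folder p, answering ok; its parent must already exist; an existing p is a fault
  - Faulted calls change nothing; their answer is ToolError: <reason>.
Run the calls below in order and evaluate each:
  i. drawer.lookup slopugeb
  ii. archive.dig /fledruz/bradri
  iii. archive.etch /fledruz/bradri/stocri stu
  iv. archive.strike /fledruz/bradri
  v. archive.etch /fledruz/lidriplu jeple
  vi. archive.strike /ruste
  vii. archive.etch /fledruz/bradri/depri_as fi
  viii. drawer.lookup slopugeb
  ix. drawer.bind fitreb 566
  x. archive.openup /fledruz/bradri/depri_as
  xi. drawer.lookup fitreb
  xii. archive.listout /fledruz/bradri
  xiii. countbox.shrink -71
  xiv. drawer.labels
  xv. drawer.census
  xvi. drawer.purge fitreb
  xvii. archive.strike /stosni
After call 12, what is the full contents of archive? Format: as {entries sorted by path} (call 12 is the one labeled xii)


→ lookup(k: slopugeb)
← -104
→ dig(p: /fledruz/bradri)
← ok
→ etch(p: /fledruz/bradri/stocri, c: stu)
← created
→ strike(p: /fledruz/bradri)
← ToolError: not empty
→ etch(p: /fledruz/lidriplu, c: jeple)
← created
→ strike(p: /ruste)
← ok
→ etch(p: /fledruz/bradri/depri_as, c: fi)
← created
→ lookup(k: slopugeb)
← -104
→ bind(k: fitreb, v: 566)
← nil
→ openup(p: /fledruz/bradri/depri_as)
← fi
→ lookup(k: fitreb)
← 566
→ listout(p: /fledruz/bradri)
← [depri_as, stocri]
→ shrink(x: -71)
← 71
→ labels()
← [fitreb, slopugeb, tobra]
→ census()
← 3
→ purge(k: fitreb)
← 566
→ strike(p: /stosni)
← ok

Answer: {fledruz/, fledruz/bradri/, fledruz/bradri/depri_as=fi, fledruz/bradri/stocri=stu, fledruz/lidriplu=jeple, stosni=foplurn}


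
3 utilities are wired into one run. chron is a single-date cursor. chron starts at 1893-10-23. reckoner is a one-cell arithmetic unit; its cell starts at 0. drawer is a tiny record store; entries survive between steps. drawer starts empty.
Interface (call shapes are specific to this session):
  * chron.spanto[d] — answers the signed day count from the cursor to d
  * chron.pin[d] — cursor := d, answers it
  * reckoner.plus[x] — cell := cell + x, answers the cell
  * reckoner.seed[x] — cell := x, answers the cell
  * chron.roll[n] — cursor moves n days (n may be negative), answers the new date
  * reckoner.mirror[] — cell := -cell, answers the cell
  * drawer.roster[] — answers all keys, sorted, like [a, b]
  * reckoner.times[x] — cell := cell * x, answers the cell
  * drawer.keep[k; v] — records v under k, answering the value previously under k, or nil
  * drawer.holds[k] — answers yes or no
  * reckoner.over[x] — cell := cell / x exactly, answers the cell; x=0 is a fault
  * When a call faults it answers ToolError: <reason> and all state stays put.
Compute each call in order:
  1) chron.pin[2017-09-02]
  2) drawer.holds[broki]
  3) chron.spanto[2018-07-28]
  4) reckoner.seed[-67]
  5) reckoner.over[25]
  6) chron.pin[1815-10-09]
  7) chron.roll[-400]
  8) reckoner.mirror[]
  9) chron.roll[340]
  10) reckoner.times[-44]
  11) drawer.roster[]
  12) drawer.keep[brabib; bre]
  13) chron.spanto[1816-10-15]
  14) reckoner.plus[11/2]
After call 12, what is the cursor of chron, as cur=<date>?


Invoking pin passing d→2017-09-02, and observe 2017-09-02.
Next I call holds passing k→broki, — result: no.
Now I run spanto passing d→2018-07-28, which returns 329.
Using seed passing x→-67, → -67.
Next I call over passing x→25, and observe -67/25.
I run pin passing d→1815-10-09, giving 1815-10-09.
Invoking roll passing n→-400, and observe 1814-09-04.
I try mirror(), — result: 67/25.
I use roll passing n→340, giving 1815-08-10.
I try times passing x→-44: -2948/25.
I invoke roster(), and get [].
I invoke keep passing k→brabib, v→bre, yielding nil.
I use spanto passing d→1816-10-15, and observe 432.
I use plus passing x→11/2, → -5621/50.

Answer: cur=1815-08-10


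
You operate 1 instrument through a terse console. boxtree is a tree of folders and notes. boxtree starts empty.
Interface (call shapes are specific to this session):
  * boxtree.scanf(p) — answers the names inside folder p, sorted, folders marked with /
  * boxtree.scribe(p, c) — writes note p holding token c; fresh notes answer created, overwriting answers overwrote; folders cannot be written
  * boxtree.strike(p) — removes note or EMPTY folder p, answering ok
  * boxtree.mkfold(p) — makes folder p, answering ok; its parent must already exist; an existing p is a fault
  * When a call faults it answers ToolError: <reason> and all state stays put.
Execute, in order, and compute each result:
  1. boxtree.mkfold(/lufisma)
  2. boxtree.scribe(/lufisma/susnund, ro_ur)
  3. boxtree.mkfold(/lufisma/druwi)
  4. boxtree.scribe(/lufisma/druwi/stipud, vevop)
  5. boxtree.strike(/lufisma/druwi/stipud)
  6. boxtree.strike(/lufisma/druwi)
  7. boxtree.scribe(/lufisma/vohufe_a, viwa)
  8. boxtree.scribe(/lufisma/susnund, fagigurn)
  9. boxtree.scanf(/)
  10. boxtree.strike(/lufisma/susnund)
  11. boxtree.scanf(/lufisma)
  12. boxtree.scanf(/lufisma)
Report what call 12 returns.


Answer: [vohufe_a]

Derivation:
I try mkfold(p→/lufisma), giving ok.
I try scribe(p→/lufisma/susnund, c→ro_ur), — result: created.
I use mkfold(p→/lufisma/druwi), and get ok.
I use scribe(p→/lufisma/druwi/stipud, c→vevop), and get created.
I use strike(p→/lufisma/druwi/stipud), — result: ok.
Calling strike(p→/lufisma/druwi), — result: ok.
I call scribe(p→/lufisma/vohufe_a, c→viwa): created.
I invoke scribe(p→/lufisma/susnund, c→fagigurn), yielding overwrote.
Calling scanf(p→/), and get [lufisma/].
I invoke strike(p→/lufisma/susnund), yielding ok.
I invoke scanf(p→/lufisma), giving [vohufe_a].
I run scanf(p→/lufisma), and see [vohufe_a].


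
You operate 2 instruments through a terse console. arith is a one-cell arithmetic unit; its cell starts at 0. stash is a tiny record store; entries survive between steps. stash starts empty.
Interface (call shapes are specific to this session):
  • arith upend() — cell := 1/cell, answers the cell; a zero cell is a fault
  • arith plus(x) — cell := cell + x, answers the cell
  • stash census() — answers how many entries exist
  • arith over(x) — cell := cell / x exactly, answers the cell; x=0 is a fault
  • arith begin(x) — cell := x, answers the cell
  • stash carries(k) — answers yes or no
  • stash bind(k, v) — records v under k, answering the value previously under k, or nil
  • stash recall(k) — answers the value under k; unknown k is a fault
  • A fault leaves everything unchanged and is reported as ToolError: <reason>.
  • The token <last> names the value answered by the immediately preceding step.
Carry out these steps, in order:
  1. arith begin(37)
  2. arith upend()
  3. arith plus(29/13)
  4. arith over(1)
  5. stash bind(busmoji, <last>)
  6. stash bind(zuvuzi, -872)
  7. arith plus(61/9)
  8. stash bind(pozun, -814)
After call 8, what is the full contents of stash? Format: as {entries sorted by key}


Invoking arith begin on x=37, — result: 37.
Calling arith upend, — result: 1/37.
I call arith plus on x=29/13, and see 1086/481.
Using arith over on x=1, which returns 1086/481.
Next I call stash bind on k=busmoji, v=<last>, — result: nil.
I call stash bind on k=zuvuzi, v=-872, which returns nil.
Calling arith plus on x=61/9, → 39115/4329.
Invoking stash bind on k=pozun, v=-814, → nil.

Answer: {busmoji=1086/481, pozun=-814, zuvuzi=-872}


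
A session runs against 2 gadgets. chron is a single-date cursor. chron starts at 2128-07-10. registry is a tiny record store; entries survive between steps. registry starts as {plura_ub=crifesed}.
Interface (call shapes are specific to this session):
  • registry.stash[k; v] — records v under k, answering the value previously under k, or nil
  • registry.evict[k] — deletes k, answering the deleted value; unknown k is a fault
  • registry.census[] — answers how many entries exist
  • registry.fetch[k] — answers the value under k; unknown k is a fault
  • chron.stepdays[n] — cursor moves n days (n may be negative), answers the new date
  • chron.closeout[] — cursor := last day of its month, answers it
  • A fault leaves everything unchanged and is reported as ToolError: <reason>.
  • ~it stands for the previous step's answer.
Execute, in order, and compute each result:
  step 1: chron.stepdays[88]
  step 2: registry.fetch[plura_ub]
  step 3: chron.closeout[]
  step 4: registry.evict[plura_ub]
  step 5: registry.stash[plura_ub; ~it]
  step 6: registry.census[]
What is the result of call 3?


I run stepdays with n→88: 2128-10-06.
Now I run fetch with k→plura_ub, which returns crifesed.
I try closeout(), and see 2128-10-31.
I try evict with k→plura_ub, — result: crifesed.
Calling stash with k→plura_ub, v→~it, — result: nil.
Then census(), giving 1.

Answer: 2128-10-31


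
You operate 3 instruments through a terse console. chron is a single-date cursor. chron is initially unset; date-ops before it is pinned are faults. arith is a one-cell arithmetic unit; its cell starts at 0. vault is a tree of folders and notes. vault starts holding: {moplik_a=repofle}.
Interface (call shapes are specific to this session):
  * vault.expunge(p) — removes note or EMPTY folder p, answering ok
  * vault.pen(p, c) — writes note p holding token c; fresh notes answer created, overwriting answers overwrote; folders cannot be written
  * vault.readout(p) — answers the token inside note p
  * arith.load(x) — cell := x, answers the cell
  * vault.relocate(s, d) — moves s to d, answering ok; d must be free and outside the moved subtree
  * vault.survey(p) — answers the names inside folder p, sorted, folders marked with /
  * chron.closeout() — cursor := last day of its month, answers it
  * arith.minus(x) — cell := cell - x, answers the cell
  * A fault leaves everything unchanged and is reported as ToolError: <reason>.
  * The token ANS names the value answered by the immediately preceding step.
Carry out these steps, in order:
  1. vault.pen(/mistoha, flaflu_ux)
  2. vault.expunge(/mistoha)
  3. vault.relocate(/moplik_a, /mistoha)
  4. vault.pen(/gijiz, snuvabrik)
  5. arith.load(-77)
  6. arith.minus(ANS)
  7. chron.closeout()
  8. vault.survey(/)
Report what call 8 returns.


Answer: [gijiz, mistoha]

Derivation:
~$ vault.pen p: /mistoha c: flaflu_ux
:: created
~$ vault.expunge p: /mistoha
:: ok
~$ vault.relocate s: /moplik_a d: /mistoha
:: ok
~$ vault.pen p: /gijiz c: snuvabrik
:: created
~$ arith.load x: -77
:: -77
~$ arith.minus x: ANS
:: 0
~$ chron.closeout
:: ToolError: no date set
~$ vault.survey p: /
:: [gijiz, mistoha]


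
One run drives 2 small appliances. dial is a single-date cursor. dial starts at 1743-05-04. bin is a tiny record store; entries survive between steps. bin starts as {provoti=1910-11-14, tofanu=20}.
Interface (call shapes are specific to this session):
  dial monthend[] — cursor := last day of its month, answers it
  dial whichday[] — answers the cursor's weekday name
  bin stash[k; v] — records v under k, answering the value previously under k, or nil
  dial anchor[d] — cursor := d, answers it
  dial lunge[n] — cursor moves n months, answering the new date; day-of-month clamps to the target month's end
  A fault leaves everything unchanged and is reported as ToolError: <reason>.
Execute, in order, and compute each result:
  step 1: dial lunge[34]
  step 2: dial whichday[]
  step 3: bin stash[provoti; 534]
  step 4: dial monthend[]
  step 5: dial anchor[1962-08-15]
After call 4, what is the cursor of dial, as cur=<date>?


I try dial lunge passing n: 34, which returns 1746-03-04.
Invoking dial whichday(), which returns Friday.
Now I run bin stash passing k: provoti, v: 534, which returns 1910-11-14.
Invoking dial monthend(), giving 1746-03-31.
I run dial anchor passing d: 1962-08-15, which returns 1962-08-15.

Answer: cur=1746-03-31


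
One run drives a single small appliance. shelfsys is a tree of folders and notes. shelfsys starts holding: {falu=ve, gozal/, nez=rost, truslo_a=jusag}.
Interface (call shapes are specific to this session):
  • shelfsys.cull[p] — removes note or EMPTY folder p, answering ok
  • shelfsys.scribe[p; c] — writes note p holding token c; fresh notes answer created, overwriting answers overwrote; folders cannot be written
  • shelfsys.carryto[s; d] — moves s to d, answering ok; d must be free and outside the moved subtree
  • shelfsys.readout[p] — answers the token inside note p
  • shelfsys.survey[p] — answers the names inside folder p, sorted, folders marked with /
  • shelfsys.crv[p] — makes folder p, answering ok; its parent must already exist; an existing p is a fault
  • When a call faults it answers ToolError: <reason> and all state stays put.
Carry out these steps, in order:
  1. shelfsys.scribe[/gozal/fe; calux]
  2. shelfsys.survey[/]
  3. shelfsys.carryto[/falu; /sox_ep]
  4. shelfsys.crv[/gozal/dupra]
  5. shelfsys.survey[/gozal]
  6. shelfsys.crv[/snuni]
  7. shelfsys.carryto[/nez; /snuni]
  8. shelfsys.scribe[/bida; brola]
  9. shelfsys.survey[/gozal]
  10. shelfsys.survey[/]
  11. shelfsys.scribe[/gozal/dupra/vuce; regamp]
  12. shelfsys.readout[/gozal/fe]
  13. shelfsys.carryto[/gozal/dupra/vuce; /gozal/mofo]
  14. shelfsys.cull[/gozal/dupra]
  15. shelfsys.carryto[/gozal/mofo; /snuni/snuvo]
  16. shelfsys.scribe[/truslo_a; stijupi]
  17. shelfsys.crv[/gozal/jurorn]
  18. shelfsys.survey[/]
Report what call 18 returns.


Step: scribe[p='/gozal/fe'; c='calux']
Result: created
Step: survey[p='/']
Result: [falu, gozal/, nez, truslo_a]
Step: carryto[s='/falu'; d='/sox_ep']
Result: ok
Step: crv[p='/gozal/dupra']
Result: ok
Step: survey[p='/gozal']
Result: [dupra/, fe]
Step: crv[p='/snuni']
Result: ok
Step: carryto[s='/nez'; d='/snuni']
Result: ToolError: exists
Step: scribe[p='/bida'; c='brola']
Result: created
Step: survey[p='/gozal']
Result: [dupra/, fe]
Step: survey[p='/']
Result: [bida, gozal/, nez, snuni/, sox_ep, truslo_a]
Step: scribe[p='/gozal/dupra/vuce'; c='regamp']
Result: created
Step: readout[p='/gozal/fe']
Result: calux
Step: carryto[s='/gozal/dupra/vuce'; d='/gozal/mofo']
Result: ok
Step: cull[p='/gozal/dupra']
Result: ok
Step: carryto[s='/gozal/mofo'; d='/snuni/snuvo']
Result: ok
Step: scribe[p='/truslo_a'; c='stijupi']
Result: overwrote
Step: crv[p='/gozal/jurorn']
Result: ok
Step: survey[p='/']
Result: [bida, gozal/, nez, snuni/, sox_ep, truslo_a]

Answer: [bida, gozal/, nez, snuni/, sox_ep, truslo_a]


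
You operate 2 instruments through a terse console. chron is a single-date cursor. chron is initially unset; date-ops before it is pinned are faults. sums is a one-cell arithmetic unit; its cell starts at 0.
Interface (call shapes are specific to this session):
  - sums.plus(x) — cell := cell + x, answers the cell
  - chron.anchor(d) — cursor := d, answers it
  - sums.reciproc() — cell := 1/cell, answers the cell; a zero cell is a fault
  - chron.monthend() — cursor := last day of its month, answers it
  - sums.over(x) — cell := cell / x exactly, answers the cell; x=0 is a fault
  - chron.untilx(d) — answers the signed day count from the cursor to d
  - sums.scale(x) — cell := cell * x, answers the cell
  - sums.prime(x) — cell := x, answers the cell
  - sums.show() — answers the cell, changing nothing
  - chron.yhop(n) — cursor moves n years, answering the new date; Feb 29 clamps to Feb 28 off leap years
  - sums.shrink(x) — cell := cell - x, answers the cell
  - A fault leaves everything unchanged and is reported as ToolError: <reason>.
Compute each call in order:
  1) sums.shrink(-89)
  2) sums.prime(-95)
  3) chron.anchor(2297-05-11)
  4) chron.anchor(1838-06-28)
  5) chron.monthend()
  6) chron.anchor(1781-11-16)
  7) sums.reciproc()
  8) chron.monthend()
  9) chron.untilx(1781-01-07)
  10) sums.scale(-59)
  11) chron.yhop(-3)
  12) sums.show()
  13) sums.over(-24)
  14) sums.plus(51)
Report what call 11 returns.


-- 1. sums.shrink(x: -89) == 89
-- 2. sums.prime(x: -95) == -95
-- 3. chron.anchor(d: 2297-05-11) == 2297-05-11
-- 4. chron.anchor(d: 1838-06-28) == 1838-06-28
-- 5. chron.monthend() == 1838-06-30
-- 6. chron.anchor(d: 1781-11-16) == 1781-11-16
-- 7. sums.reciproc() == -1/95
-- 8. chron.monthend() == 1781-11-30
-- 9. chron.untilx(d: 1781-01-07) == -327
-- 10. sums.scale(x: -59) == 59/95
-- 11. chron.yhop(n: -3) == 1778-11-30
-- 12. sums.show() == 59/95
-- 13. sums.over(x: -24) == -59/2280
-- 14. sums.plus(x: 51) == 116221/2280

Answer: 1778-11-30


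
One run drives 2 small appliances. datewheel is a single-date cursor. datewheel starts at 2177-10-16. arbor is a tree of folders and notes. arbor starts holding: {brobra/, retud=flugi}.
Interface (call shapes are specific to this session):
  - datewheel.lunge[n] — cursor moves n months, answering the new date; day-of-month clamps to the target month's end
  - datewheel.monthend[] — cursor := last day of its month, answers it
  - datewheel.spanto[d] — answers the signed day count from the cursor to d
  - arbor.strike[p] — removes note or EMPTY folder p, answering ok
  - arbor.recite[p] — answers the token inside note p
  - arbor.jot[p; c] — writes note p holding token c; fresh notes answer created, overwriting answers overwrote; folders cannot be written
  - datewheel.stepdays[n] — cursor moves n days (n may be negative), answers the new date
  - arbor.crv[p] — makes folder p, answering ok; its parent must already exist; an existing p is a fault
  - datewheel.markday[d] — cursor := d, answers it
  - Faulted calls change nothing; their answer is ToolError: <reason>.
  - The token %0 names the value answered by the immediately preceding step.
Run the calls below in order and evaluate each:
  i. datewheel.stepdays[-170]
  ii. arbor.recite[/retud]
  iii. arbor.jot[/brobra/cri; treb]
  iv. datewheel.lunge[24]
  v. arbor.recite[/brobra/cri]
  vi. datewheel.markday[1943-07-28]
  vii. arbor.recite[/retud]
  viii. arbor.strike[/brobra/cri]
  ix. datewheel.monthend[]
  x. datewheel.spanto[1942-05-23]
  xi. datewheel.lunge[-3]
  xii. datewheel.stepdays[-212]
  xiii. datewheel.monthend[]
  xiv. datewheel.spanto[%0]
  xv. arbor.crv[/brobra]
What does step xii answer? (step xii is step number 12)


Answer: 1942-09-30

Derivation:
·→ stepdays(n='-170')
·← 2177-04-29
·→ recite(p='/retud')
·← flugi
·→ jot(p='/brobra/cri', c='treb')
·← created
·→ lunge(n='24')
·← 2179-04-29
·→ recite(p='/brobra/cri')
·← treb
·→ markday(d='1943-07-28')
·← 1943-07-28
·→ recite(p='/retud')
·← flugi
·→ strike(p='/brobra/cri')
·← ok
·→ monthend()
·← 1943-07-31
·→ spanto(d='1942-05-23')
·← -434
·→ lunge(n='-3')
·← 1943-04-30
·→ stepdays(n='-212')
·← 1942-09-30
·→ monthend()
·← 1942-09-30
·→ spanto(d='%0')
·← 0
·→ crv(p='/brobra')
·← ToolError: exists


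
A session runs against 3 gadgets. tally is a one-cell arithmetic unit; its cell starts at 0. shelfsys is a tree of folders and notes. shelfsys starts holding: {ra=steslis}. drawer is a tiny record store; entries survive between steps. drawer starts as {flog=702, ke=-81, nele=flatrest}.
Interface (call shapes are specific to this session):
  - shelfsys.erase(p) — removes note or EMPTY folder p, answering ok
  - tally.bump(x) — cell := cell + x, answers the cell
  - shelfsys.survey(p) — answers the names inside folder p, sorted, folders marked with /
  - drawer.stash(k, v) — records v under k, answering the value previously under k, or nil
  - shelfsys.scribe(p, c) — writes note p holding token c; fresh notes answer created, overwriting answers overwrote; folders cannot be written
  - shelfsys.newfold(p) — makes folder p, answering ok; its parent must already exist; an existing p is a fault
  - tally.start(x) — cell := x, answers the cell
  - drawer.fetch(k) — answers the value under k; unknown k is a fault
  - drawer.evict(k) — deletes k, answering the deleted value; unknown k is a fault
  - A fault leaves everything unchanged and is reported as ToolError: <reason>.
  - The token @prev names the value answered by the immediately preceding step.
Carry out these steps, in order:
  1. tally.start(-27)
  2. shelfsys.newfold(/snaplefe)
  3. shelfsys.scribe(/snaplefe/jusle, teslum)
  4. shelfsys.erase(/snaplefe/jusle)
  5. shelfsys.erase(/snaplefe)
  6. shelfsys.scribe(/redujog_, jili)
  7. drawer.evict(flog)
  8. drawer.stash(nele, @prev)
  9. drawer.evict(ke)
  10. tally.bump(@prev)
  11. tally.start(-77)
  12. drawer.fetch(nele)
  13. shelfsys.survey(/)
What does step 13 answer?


Answer: [ra, redujog_]

Derivation:
// 1. start(x→-27) => -27
// 2. newfold(p→/snaplefe) => ok
// 3. scribe(p→/snaplefe/jusle, c→teslum) => created
// 4. erase(p→/snaplefe/jusle) => ok
// 5. erase(p→/snaplefe) => ok
// 6. scribe(p→/redujog_, c→jili) => created
// 7. evict(k→flog) => 702
// 8. stash(k→nele, v→@prev) => flatrest
// 9. evict(k→ke) => -81
// 10. bump(x→@prev) => -108
// 11. start(x→-77) => -77
// 12. fetch(k→nele) => 702
// 13. survey(p→/) => [ra, redujog_]


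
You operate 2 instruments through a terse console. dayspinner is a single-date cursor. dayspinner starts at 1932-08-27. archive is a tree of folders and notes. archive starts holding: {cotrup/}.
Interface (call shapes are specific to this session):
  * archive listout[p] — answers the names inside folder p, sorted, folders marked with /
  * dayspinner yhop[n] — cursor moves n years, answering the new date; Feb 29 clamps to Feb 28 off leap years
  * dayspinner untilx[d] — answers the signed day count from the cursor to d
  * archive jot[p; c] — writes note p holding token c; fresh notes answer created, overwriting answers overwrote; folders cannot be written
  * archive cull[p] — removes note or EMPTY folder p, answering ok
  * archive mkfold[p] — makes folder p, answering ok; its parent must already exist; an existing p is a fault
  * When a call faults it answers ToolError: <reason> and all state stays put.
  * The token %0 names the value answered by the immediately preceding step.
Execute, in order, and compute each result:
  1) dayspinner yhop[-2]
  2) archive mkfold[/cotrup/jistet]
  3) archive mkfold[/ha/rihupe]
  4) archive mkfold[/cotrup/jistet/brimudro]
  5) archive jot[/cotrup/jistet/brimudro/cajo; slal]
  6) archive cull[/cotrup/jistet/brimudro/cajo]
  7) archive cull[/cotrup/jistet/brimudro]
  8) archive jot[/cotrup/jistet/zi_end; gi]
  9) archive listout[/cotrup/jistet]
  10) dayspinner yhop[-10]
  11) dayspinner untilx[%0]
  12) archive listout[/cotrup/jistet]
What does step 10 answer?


[in] dayspinner yhop n='-2'
[out] 1930-08-27
[in] archive mkfold p='/cotrup/jistet'
[out] ok
[in] archive mkfold p='/ha/rihupe'
[out] ToolError: no parent
[in] archive mkfold p='/cotrup/jistet/brimudro'
[out] ok
[in] archive jot p='/cotrup/jistet/brimudro/cajo' c='slal'
[out] created
[in] archive cull p='/cotrup/jistet/brimudro/cajo'
[out] ok
[in] archive cull p='/cotrup/jistet/brimudro'
[out] ok
[in] archive jot p='/cotrup/jistet/zi_end' c='gi'
[out] created
[in] archive listout p='/cotrup/jistet'
[out] [zi_end]
[in] dayspinner yhop n='-10'
[out] 1920-08-27
[in] dayspinner untilx d='%0'
[out] 0
[in] archive listout p='/cotrup/jistet'
[out] [zi_end]

Answer: 1920-08-27


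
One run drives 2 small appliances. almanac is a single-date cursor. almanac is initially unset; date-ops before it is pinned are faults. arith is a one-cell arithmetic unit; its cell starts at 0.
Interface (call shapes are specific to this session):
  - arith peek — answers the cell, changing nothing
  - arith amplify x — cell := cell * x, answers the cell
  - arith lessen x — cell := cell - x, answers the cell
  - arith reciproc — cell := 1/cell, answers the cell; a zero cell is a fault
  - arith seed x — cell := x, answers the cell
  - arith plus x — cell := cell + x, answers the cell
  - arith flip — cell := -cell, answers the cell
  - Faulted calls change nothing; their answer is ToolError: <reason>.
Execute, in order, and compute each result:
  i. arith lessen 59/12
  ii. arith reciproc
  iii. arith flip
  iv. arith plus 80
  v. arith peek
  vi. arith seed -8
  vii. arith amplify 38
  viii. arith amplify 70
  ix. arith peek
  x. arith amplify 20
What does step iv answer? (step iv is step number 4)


I invoke arith lessen on x=59/12: -59/12.
Next I call arith reciproc(), giving -12/59.
Then arith flip(), yielding 12/59.
Now I run arith plus on x=80, yielding 4732/59.
Invoking arith peek, giving 4732/59.
I call arith seed on x=-8: -8.
Calling arith amplify on x=38, giving -304.
I call arith amplify on x=70, yielding -21280.
I run arith peek(), and get -21280.
I call arith amplify on x=20, and get -425600.

Answer: 4732/59
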